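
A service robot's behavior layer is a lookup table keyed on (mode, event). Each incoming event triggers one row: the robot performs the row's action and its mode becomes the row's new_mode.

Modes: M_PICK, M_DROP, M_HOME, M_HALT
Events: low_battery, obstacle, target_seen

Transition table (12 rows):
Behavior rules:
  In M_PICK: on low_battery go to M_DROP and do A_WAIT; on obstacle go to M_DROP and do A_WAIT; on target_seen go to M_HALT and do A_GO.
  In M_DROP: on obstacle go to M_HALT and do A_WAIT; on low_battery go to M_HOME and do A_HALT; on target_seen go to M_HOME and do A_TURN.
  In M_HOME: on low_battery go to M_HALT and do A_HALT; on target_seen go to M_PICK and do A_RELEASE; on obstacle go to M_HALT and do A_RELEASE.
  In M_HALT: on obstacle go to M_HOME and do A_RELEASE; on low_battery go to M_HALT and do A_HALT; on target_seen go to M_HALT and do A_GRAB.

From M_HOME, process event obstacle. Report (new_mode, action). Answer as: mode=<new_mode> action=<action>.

current mode = M_HOME; filter table to that mode:
  (M_HOME, low_battery) → (M_HALT, A_HALT)
  (M_HOME, target_seen) → (M_PICK, A_RELEASE)
  (M_HOME, obstacle) → (M_HALT, A_RELEASE)  ← event matches
event = obstacle selects (M_HALT, A_RELEASE)

mode=M_HALT action=A_RELEASE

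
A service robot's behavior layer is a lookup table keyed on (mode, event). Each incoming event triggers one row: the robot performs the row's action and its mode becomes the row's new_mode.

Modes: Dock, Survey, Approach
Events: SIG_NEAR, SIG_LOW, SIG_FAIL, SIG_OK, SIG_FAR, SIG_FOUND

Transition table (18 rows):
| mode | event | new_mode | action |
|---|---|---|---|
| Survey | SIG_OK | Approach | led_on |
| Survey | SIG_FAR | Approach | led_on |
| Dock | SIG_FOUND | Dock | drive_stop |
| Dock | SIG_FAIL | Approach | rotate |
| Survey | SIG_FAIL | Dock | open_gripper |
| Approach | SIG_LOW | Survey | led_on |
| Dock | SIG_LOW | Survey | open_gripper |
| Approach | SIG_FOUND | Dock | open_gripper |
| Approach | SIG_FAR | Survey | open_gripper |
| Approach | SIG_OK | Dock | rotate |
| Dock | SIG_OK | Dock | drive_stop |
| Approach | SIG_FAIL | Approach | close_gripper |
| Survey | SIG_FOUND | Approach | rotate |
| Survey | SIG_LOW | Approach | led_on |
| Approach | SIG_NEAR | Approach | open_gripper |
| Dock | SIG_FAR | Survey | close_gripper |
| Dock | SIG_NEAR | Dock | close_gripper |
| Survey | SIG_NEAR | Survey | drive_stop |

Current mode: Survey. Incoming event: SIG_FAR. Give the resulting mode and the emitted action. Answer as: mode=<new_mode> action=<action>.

current mode = Survey; filter table to that mode:
  (Survey, SIG_OK) → (Approach, led_on)
  (Survey, SIG_FAR) → (Approach, led_on)  ← event matches
  (Survey, SIG_FAIL) → (Dock, open_gripper)
  (Survey, SIG_FOUND) → (Approach, rotate)
  (Survey, SIG_LOW) → (Approach, led_on)
  (Survey, SIG_NEAR) → (Survey, drive_stop)
event = SIG_FAR selects (Approach, led_on)

mode=Approach action=led_on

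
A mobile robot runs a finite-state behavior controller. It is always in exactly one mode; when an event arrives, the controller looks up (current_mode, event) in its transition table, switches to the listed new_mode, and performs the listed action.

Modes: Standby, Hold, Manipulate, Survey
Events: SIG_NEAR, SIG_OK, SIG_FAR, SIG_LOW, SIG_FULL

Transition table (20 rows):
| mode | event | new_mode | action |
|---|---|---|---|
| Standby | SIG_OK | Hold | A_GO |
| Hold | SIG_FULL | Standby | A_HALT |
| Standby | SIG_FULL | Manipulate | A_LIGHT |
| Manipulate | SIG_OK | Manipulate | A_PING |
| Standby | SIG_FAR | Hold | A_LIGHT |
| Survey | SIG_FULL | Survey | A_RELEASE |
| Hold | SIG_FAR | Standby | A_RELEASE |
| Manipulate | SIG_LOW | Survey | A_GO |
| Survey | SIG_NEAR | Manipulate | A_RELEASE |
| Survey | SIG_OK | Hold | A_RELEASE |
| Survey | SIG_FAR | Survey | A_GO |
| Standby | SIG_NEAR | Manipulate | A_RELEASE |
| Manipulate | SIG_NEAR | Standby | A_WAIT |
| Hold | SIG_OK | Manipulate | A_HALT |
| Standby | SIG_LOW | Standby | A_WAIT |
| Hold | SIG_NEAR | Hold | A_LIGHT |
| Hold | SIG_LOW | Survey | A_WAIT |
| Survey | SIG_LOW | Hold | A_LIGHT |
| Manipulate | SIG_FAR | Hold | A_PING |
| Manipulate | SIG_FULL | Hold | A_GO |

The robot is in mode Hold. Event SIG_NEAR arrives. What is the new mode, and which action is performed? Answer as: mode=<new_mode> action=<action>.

mode=Hold action=A_LIGHT

current mode = Hold; filter table to that mode:
  (Hold, SIG_FULL) → (Standby, A_HALT)
  (Hold, SIG_FAR) → (Standby, A_RELEASE)
  (Hold, SIG_OK) → (Manipulate, A_HALT)
  (Hold, SIG_NEAR) → (Hold, A_LIGHT)  ← event matches
  (Hold, SIG_LOW) → (Survey, A_WAIT)
event = SIG_NEAR selects (Hold, A_LIGHT)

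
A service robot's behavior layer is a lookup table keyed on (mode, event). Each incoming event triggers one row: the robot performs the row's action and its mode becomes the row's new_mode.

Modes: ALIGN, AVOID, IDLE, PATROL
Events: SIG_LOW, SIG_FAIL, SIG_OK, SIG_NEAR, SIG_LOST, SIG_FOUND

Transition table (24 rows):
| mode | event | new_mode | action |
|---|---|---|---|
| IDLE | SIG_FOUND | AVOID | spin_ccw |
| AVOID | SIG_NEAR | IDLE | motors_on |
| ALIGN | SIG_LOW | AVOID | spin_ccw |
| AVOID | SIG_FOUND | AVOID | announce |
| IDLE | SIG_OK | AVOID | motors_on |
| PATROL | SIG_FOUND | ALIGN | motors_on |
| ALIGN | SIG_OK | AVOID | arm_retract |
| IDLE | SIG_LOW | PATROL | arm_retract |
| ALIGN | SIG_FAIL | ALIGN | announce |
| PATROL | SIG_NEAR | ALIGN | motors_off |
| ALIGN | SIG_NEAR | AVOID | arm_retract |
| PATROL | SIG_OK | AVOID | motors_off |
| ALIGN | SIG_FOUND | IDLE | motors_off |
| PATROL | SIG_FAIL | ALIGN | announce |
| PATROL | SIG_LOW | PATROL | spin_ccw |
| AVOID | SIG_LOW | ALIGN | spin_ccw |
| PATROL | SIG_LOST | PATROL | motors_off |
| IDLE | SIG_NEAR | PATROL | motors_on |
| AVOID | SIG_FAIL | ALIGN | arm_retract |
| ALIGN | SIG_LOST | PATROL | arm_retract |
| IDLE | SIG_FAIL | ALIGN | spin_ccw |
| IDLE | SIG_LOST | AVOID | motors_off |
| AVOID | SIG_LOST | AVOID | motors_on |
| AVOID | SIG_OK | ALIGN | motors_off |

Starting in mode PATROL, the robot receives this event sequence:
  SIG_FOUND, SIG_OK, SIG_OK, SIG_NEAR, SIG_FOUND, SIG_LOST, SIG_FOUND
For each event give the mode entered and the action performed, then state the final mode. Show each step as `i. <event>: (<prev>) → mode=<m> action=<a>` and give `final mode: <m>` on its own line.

final mode: AVOID

1. SIG_FOUND: (PATROL) → mode=ALIGN action=motors_on
2. SIG_OK: (ALIGN) → mode=AVOID action=arm_retract
3. SIG_OK: (AVOID) → mode=ALIGN action=motors_off
4. SIG_NEAR: (ALIGN) → mode=AVOID action=arm_retract
5. SIG_FOUND: (AVOID) → mode=AVOID action=announce
6. SIG_LOST: (AVOID) → mode=AVOID action=motors_on
7. SIG_FOUND: (AVOID) → mode=AVOID action=announce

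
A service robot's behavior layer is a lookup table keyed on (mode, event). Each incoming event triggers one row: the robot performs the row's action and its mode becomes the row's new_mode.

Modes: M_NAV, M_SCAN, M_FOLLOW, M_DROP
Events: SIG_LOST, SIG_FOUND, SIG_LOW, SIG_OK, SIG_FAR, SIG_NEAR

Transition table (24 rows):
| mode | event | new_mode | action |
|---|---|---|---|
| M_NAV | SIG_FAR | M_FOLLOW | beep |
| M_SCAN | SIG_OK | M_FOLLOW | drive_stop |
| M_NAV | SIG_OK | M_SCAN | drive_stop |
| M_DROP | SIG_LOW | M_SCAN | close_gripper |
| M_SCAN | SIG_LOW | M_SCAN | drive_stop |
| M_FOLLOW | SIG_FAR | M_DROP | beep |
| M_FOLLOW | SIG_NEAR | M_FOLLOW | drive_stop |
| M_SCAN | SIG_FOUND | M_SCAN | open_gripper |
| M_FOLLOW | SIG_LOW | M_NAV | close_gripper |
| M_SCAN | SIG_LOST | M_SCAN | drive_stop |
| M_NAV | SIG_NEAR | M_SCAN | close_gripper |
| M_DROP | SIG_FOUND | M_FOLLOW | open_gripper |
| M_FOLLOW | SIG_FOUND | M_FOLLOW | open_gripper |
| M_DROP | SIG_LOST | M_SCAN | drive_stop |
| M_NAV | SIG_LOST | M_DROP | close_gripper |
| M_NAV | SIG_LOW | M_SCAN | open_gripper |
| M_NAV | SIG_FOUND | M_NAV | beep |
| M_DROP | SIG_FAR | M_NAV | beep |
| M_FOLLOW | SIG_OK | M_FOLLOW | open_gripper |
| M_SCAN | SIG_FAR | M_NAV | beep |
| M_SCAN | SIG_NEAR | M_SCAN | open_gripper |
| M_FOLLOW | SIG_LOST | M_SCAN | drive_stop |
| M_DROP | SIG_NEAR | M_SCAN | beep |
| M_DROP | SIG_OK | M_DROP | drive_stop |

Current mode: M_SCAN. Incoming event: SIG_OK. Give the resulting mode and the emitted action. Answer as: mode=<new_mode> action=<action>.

mode=M_FOLLOW action=drive_stop

current mode = M_SCAN; filter table to that mode:
  (M_SCAN, SIG_OK) → (M_FOLLOW, drive_stop)  ← event matches
  (M_SCAN, SIG_LOW) → (M_SCAN, drive_stop)
  (M_SCAN, SIG_FOUND) → (M_SCAN, open_gripper)
  (M_SCAN, SIG_LOST) → (M_SCAN, drive_stop)
  (M_SCAN, SIG_FAR) → (M_NAV, beep)
  (M_SCAN, SIG_NEAR) → (M_SCAN, open_gripper)
event = SIG_OK selects (M_FOLLOW, drive_stop)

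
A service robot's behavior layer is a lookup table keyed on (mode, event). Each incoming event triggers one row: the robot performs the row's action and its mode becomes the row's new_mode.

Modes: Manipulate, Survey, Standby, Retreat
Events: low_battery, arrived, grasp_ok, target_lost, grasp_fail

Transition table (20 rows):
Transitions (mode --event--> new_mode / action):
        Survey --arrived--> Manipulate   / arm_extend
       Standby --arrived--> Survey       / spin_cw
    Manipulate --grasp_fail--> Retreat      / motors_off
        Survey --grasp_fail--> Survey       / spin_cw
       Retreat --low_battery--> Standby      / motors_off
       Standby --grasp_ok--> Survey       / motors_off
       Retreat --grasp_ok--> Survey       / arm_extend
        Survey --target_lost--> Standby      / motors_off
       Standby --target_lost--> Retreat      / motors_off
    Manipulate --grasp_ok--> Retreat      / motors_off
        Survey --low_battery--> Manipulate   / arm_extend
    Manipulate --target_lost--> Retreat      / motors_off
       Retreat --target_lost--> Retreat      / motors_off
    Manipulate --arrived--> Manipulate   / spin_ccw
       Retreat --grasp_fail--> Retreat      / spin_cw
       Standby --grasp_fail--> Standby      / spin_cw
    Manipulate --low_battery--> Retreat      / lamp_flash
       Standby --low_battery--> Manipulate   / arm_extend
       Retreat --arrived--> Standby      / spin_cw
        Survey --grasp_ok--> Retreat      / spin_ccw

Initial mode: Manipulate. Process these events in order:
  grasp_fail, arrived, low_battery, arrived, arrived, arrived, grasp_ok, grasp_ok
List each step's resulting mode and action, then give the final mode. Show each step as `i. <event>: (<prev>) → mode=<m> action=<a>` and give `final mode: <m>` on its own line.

1. grasp_fail: (Manipulate) → mode=Retreat action=motors_off
2. arrived: (Retreat) → mode=Standby action=spin_cw
3. low_battery: (Standby) → mode=Manipulate action=arm_extend
4. arrived: (Manipulate) → mode=Manipulate action=spin_ccw
5. arrived: (Manipulate) → mode=Manipulate action=spin_ccw
6. arrived: (Manipulate) → mode=Manipulate action=spin_ccw
7. grasp_ok: (Manipulate) → mode=Retreat action=motors_off
8. grasp_ok: (Retreat) → mode=Survey action=arm_extend

final mode: Survey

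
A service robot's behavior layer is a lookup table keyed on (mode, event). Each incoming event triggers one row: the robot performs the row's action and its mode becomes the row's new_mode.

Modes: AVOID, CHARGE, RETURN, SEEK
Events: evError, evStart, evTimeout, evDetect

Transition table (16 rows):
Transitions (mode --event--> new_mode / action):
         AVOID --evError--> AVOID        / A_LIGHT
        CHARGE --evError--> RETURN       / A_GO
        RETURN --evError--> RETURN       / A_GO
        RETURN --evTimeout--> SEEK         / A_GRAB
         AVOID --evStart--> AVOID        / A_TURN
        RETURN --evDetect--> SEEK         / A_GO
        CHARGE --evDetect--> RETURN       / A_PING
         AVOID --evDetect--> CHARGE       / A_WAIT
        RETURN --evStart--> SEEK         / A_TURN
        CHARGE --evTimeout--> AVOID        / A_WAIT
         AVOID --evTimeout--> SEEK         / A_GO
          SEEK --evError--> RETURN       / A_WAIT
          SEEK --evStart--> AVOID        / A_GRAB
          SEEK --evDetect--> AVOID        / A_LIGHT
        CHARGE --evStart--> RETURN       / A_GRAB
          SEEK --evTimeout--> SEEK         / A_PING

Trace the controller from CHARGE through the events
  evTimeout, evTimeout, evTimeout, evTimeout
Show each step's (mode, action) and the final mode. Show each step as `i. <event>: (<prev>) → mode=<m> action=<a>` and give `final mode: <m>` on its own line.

final mode: SEEK

1. evTimeout: (CHARGE) → mode=AVOID action=A_WAIT
2. evTimeout: (AVOID) → mode=SEEK action=A_GO
3. evTimeout: (SEEK) → mode=SEEK action=A_PING
4. evTimeout: (SEEK) → mode=SEEK action=A_PING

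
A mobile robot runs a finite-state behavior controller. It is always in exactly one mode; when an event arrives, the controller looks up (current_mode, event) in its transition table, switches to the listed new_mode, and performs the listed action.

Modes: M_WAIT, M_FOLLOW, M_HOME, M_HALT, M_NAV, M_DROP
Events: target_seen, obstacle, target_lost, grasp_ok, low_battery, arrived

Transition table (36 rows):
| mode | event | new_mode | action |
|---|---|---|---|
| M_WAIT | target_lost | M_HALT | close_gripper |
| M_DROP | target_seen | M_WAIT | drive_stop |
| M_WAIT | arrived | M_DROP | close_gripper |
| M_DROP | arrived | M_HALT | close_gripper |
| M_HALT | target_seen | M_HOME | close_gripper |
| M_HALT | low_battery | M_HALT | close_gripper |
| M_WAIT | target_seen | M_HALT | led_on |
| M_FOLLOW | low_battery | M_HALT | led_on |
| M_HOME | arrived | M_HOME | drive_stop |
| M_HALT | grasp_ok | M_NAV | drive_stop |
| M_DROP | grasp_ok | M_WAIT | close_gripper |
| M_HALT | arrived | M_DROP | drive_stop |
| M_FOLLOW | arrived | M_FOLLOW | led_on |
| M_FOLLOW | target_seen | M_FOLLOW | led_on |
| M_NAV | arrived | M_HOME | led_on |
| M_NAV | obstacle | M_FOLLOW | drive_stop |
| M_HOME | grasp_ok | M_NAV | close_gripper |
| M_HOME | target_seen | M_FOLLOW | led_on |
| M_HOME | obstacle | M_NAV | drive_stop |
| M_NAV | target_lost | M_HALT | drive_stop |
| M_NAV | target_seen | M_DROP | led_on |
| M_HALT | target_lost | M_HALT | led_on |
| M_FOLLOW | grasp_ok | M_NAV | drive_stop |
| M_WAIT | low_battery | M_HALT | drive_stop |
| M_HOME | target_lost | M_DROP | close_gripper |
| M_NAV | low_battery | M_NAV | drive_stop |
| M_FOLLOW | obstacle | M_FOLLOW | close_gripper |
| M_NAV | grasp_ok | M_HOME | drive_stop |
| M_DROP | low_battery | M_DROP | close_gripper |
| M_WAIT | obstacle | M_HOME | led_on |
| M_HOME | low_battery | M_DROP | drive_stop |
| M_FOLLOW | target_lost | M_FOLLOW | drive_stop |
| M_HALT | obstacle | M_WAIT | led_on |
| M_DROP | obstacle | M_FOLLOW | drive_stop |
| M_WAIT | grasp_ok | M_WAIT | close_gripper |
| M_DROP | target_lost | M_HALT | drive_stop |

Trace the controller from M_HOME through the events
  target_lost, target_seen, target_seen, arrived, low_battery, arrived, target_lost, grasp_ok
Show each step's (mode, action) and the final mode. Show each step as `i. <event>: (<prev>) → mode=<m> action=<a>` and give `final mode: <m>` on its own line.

final mode: M_NAV

1. target_lost: (M_HOME) → mode=M_DROP action=close_gripper
2. target_seen: (M_DROP) → mode=M_WAIT action=drive_stop
3. target_seen: (M_WAIT) → mode=M_HALT action=led_on
4. arrived: (M_HALT) → mode=M_DROP action=drive_stop
5. low_battery: (M_DROP) → mode=M_DROP action=close_gripper
6. arrived: (M_DROP) → mode=M_HALT action=close_gripper
7. target_lost: (M_HALT) → mode=M_HALT action=led_on
8. grasp_ok: (M_HALT) → mode=M_NAV action=drive_stop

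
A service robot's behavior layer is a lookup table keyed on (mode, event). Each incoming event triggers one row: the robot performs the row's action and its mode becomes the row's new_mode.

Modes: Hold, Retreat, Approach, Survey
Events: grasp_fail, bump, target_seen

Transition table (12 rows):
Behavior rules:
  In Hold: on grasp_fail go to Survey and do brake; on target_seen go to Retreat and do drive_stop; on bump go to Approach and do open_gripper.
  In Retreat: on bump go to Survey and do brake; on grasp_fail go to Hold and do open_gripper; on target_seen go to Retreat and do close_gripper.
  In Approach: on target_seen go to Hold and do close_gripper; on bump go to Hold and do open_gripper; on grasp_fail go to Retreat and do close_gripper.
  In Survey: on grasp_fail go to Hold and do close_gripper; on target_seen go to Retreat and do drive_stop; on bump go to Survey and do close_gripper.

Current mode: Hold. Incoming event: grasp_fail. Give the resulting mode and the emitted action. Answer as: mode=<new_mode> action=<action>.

current mode = Hold; filter table to that mode:
  (Hold, grasp_fail) → (Survey, brake)  ← event matches
  (Hold, target_seen) → (Retreat, drive_stop)
  (Hold, bump) → (Approach, open_gripper)
event = grasp_fail selects (Survey, brake)

mode=Survey action=brake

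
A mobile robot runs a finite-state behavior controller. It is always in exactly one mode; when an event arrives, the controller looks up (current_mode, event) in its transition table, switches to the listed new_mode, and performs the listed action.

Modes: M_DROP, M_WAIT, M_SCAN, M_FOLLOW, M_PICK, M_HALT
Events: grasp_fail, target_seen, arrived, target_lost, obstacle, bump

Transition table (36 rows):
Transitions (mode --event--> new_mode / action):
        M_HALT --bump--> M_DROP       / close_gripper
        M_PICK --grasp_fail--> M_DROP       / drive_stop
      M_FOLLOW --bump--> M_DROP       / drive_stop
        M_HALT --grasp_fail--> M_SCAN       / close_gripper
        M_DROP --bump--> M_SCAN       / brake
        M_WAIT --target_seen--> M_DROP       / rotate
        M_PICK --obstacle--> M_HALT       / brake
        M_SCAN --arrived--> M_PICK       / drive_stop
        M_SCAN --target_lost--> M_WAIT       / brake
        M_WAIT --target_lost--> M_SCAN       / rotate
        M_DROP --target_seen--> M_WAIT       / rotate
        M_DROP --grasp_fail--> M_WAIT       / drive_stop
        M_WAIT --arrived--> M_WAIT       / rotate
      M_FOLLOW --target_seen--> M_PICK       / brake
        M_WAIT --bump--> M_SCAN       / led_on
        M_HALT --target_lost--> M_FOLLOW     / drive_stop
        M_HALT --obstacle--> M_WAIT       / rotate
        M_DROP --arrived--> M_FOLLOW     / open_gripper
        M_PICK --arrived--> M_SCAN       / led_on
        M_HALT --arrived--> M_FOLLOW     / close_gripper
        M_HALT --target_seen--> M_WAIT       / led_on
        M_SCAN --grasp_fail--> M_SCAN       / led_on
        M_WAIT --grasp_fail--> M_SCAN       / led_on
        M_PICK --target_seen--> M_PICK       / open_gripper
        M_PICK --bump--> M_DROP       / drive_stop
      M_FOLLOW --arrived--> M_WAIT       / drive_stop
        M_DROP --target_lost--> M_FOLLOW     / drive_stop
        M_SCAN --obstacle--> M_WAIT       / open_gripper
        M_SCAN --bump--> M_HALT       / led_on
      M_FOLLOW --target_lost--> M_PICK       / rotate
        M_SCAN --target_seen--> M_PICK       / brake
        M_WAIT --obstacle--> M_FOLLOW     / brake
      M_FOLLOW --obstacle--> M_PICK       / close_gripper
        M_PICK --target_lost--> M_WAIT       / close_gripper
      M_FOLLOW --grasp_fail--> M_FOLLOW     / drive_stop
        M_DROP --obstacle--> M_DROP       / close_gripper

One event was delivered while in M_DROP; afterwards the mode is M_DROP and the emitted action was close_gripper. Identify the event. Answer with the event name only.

obstacle

try grasp_fail: (M_DROP, grasp_fail) → (M_WAIT, drive_stop)
try target_seen: (M_DROP, target_seen) → (M_WAIT, rotate)
try arrived: (M_DROP, arrived) → (M_FOLLOW, open_gripper)
try target_lost: (M_DROP, target_lost) → (M_FOLLOW, drive_stop)
try obstacle: (M_DROP, obstacle) → (M_DROP, close_gripper)  ← matches
try bump: (M_DROP, bump) → (M_SCAN, brake)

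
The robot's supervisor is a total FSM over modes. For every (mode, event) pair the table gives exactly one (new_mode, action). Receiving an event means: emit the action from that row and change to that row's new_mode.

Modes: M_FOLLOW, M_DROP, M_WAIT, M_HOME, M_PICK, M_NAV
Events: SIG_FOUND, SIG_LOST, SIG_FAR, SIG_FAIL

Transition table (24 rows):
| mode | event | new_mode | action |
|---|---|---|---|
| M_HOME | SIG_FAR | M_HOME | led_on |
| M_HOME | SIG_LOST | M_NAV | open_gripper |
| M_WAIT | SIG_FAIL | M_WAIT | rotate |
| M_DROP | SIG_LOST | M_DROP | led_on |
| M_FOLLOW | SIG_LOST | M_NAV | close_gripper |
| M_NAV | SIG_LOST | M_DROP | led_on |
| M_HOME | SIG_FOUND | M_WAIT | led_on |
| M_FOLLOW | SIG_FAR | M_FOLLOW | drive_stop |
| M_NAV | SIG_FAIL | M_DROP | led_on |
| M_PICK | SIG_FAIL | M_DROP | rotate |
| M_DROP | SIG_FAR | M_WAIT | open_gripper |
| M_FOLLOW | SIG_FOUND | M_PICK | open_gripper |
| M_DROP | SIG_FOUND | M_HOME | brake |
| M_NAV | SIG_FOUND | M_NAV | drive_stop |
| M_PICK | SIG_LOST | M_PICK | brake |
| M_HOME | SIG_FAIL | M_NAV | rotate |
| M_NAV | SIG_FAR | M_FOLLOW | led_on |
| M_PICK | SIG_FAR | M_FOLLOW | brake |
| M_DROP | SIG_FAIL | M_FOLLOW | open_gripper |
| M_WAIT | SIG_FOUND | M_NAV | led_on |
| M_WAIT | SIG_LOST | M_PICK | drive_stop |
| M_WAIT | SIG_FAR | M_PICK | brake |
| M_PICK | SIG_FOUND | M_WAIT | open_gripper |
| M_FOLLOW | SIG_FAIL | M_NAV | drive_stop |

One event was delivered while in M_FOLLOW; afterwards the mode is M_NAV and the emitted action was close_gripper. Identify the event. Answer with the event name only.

SIG_LOST

try SIG_FOUND: (M_FOLLOW, SIG_FOUND) → (M_PICK, open_gripper)
try SIG_LOST: (M_FOLLOW, SIG_LOST) → (M_NAV, close_gripper)  ← matches
try SIG_FAR: (M_FOLLOW, SIG_FAR) → (M_FOLLOW, drive_stop)
try SIG_FAIL: (M_FOLLOW, SIG_FAIL) → (M_NAV, drive_stop)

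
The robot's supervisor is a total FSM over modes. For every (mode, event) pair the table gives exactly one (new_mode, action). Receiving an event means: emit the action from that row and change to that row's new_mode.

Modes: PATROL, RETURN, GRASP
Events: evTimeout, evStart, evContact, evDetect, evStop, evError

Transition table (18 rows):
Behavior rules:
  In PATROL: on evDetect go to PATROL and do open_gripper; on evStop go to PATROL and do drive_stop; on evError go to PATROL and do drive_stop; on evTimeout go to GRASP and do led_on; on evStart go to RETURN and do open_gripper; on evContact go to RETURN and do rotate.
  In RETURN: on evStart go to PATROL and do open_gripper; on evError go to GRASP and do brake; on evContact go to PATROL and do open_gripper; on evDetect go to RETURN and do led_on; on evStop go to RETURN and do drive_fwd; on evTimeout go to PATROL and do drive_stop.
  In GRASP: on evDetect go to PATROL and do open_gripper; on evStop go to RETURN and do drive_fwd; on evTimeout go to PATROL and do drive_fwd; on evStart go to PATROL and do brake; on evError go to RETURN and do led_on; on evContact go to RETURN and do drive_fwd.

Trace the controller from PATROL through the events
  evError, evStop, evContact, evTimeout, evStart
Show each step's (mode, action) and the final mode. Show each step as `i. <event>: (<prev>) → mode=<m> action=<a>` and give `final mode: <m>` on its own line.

final mode: RETURN

1. evError: (PATROL) → mode=PATROL action=drive_stop
2. evStop: (PATROL) → mode=PATROL action=drive_stop
3. evContact: (PATROL) → mode=RETURN action=rotate
4. evTimeout: (RETURN) → mode=PATROL action=drive_stop
5. evStart: (PATROL) → mode=RETURN action=open_gripper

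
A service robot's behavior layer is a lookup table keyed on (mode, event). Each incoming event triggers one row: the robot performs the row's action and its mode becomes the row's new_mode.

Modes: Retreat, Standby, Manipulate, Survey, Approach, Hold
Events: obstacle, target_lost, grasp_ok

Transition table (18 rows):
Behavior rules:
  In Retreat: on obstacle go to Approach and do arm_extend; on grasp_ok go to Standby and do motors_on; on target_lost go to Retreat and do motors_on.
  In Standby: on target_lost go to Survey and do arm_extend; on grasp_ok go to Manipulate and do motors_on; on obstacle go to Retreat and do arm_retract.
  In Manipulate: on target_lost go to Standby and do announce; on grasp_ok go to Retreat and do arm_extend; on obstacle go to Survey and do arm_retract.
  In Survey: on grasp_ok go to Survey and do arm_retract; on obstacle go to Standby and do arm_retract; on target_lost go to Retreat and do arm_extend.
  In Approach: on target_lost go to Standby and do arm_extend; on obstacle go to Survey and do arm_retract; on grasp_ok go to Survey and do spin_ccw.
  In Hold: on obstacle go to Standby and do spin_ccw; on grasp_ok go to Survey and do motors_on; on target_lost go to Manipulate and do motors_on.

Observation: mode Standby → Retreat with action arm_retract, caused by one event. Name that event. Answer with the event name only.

try obstacle: (Standby, obstacle) → (Retreat, arm_retract)  ← matches
try target_lost: (Standby, target_lost) → (Survey, arm_extend)
try grasp_ok: (Standby, grasp_ok) → (Manipulate, motors_on)

obstacle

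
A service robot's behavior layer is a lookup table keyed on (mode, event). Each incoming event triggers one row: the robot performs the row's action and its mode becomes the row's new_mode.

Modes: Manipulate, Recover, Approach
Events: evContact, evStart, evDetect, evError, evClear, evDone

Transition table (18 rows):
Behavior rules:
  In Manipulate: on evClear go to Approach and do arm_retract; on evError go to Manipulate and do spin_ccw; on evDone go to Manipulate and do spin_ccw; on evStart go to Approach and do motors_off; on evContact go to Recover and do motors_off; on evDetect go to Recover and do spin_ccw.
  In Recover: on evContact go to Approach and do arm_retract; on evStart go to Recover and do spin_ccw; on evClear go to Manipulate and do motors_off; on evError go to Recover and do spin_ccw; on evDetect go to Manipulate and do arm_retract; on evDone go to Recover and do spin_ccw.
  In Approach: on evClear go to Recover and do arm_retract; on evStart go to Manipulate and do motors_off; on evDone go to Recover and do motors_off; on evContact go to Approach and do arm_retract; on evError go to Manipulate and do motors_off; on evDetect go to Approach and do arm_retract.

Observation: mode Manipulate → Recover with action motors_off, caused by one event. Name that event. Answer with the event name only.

evContact

try evContact: (Manipulate, evContact) → (Recover, motors_off)  ← matches
try evStart: (Manipulate, evStart) → (Approach, motors_off)
try evDetect: (Manipulate, evDetect) → (Recover, spin_ccw)
try evError: (Manipulate, evError) → (Manipulate, spin_ccw)
try evClear: (Manipulate, evClear) → (Approach, arm_retract)
try evDone: (Manipulate, evDone) → (Manipulate, spin_ccw)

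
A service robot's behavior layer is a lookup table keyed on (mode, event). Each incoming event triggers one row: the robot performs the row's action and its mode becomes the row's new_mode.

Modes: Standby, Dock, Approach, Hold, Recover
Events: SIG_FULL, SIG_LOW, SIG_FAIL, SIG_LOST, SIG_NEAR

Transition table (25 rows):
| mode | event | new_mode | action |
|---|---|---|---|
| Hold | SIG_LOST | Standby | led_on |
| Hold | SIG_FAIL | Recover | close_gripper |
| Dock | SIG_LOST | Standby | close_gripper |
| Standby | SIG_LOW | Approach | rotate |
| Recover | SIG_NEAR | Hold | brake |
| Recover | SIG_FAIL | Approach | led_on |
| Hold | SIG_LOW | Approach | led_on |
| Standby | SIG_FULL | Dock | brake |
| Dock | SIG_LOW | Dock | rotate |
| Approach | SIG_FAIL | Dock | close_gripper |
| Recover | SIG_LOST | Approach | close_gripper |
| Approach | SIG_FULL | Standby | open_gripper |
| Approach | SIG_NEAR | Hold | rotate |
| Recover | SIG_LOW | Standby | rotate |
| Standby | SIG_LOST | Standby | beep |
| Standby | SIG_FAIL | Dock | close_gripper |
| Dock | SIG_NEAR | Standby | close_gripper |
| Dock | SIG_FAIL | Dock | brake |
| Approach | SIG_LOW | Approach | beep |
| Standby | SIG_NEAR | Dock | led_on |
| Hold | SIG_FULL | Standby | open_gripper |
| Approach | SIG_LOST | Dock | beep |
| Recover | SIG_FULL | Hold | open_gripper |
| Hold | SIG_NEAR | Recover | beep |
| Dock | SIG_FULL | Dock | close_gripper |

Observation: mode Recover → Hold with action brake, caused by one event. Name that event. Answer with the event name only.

SIG_NEAR

try SIG_FULL: (Recover, SIG_FULL) → (Hold, open_gripper)
try SIG_LOW: (Recover, SIG_LOW) → (Standby, rotate)
try SIG_FAIL: (Recover, SIG_FAIL) → (Approach, led_on)
try SIG_LOST: (Recover, SIG_LOST) → (Approach, close_gripper)
try SIG_NEAR: (Recover, SIG_NEAR) → (Hold, brake)  ← matches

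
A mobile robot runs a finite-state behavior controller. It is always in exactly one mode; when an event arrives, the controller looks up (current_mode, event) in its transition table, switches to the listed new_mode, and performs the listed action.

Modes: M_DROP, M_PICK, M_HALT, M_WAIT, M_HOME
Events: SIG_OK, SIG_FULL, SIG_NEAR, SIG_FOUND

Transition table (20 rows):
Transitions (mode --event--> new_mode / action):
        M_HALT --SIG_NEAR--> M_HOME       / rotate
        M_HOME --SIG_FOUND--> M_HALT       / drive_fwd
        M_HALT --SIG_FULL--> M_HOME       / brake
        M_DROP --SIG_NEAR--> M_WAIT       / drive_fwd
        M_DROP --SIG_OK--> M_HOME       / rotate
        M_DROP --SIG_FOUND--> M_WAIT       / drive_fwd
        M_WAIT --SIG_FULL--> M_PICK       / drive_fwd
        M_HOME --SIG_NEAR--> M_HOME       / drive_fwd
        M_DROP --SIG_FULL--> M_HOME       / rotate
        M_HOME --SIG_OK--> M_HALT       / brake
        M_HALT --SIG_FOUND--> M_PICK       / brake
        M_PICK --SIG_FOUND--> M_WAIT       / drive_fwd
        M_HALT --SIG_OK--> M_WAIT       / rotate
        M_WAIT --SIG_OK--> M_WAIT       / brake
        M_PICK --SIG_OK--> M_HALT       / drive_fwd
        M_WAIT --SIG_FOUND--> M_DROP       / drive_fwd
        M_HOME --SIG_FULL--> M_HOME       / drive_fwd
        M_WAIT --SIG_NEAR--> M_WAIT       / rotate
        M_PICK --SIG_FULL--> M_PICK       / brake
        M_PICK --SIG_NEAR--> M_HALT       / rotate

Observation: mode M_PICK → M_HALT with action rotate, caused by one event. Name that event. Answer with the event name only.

SIG_NEAR

try SIG_OK: (M_PICK, SIG_OK) → (M_HALT, drive_fwd)
try SIG_FULL: (M_PICK, SIG_FULL) → (M_PICK, brake)
try SIG_NEAR: (M_PICK, SIG_NEAR) → (M_HALT, rotate)  ← matches
try SIG_FOUND: (M_PICK, SIG_FOUND) → (M_WAIT, drive_fwd)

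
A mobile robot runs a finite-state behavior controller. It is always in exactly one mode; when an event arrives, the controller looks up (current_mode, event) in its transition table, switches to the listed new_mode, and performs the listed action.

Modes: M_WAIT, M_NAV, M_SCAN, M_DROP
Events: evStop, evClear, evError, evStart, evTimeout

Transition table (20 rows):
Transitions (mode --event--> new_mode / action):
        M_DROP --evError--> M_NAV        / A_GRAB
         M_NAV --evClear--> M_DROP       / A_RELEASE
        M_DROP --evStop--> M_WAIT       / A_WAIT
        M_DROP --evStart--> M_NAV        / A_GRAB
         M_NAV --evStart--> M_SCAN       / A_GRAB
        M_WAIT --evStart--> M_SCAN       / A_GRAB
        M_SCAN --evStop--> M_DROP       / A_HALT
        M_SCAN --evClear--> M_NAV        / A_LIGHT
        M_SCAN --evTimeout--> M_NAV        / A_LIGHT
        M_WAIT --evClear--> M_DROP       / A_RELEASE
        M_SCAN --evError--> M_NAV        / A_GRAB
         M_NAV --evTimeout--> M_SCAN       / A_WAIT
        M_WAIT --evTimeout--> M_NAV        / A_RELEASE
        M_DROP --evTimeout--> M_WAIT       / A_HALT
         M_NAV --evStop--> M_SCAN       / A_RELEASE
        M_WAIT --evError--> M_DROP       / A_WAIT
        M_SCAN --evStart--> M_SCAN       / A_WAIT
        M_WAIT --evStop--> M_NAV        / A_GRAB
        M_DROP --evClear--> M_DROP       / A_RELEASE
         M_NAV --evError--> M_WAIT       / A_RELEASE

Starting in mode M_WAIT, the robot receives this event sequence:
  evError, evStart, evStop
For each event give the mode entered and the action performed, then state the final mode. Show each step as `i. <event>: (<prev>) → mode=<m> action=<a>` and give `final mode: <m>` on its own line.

final mode: M_SCAN

1. evError: (M_WAIT) → mode=M_DROP action=A_WAIT
2. evStart: (M_DROP) → mode=M_NAV action=A_GRAB
3. evStop: (M_NAV) → mode=M_SCAN action=A_RELEASE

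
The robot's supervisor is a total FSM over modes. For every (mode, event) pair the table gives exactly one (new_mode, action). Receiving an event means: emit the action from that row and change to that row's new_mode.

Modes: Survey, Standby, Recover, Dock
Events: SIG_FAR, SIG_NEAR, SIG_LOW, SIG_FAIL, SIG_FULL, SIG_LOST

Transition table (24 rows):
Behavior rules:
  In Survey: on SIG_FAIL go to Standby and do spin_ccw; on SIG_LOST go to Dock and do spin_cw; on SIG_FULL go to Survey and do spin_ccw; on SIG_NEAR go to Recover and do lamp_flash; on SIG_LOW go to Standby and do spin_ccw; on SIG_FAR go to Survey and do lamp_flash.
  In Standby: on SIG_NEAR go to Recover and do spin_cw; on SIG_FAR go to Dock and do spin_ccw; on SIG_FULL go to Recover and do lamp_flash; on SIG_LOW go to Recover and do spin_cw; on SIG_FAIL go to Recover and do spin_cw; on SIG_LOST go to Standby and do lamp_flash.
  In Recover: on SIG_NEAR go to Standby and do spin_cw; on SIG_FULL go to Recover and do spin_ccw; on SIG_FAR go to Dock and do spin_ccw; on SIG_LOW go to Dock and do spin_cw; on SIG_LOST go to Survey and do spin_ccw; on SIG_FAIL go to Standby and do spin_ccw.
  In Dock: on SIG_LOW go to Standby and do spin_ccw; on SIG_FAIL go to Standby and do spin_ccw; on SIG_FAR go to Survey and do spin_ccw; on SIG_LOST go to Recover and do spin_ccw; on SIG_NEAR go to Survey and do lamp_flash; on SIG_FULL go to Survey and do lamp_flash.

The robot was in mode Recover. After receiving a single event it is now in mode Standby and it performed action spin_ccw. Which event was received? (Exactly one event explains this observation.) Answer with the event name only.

SIG_FAIL

try SIG_FAR: (Recover, SIG_FAR) → (Dock, spin_ccw)
try SIG_NEAR: (Recover, SIG_NEAR) → (Standby, spin_cw)
try SIG_LOW: (Recover, SIG_LOW) → (Dock, spin_cw)
try SIG_FAIL: (Recover, SIG_FAIL) → (Standby, spin_ccw)  ← matches
try SIG_FULL: (Recover, SIG_FULL) → (Recover, spin_ccw)
try SIG_LOST: (Recover, SIG_LOST) → (Survey, spin_ccw)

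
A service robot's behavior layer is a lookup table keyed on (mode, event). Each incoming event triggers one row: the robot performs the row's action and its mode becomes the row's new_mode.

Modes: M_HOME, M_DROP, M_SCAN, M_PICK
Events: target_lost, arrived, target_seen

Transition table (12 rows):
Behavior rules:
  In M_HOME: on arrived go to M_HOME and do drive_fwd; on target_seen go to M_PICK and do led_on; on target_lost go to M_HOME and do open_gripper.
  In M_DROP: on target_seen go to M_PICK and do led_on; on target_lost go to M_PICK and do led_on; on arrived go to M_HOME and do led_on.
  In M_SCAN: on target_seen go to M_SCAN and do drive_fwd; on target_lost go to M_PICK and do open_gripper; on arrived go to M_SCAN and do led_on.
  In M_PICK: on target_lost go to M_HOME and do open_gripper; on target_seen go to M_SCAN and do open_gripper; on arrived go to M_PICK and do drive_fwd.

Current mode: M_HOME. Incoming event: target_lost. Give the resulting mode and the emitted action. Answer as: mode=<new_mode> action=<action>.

current mode = M_HOME; filter table to that mode:
  (M_HOME, arrived) → (M_HOME, drive_fwd)
  (M_HOME, target_seen) → (M_PICK, led_on)
  (M_HOME, target_lost) → (M_HOME, open_gripper)  ← event matches
event = target_lost selects (M_HOME, open_gripper)

mode=M_HOME action=open_gripper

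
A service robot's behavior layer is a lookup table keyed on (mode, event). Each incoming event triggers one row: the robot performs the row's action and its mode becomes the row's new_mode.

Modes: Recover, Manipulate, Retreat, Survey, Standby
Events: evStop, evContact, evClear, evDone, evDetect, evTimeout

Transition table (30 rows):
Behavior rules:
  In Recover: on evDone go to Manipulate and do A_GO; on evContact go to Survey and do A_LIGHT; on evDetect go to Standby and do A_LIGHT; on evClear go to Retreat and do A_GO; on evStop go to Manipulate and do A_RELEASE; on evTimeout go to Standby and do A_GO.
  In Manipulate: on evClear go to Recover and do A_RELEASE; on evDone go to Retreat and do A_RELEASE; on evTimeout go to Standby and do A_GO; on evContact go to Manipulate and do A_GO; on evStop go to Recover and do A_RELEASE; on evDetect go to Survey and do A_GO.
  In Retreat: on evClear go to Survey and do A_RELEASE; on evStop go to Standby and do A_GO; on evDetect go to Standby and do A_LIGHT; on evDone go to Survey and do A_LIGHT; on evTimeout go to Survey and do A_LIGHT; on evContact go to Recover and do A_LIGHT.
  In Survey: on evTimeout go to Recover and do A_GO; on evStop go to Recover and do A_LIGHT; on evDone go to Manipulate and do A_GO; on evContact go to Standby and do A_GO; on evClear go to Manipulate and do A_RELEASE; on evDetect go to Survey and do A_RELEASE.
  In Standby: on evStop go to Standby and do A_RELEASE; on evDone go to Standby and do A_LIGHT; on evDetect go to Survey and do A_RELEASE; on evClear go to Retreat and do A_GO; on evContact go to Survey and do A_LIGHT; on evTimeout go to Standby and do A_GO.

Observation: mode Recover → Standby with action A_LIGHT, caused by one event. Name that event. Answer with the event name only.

evDetect

try evStop: (Recover, evStop) → (Manipulate, A_RELEASE)
try evContact: (Recover, evContact) → (Survey, A_LIGHT)
try evClear: (Recover, evClear) → (Retreat, A_GO)
try evDone: (Recover, evDone) → (Manipulate, A_GO)
try evDetect: (Recover, evDetect) → (Standby, A_LIGHT)  ← matches
try evTimeout: (Recover, evTimeout) → (Standby, A_GO)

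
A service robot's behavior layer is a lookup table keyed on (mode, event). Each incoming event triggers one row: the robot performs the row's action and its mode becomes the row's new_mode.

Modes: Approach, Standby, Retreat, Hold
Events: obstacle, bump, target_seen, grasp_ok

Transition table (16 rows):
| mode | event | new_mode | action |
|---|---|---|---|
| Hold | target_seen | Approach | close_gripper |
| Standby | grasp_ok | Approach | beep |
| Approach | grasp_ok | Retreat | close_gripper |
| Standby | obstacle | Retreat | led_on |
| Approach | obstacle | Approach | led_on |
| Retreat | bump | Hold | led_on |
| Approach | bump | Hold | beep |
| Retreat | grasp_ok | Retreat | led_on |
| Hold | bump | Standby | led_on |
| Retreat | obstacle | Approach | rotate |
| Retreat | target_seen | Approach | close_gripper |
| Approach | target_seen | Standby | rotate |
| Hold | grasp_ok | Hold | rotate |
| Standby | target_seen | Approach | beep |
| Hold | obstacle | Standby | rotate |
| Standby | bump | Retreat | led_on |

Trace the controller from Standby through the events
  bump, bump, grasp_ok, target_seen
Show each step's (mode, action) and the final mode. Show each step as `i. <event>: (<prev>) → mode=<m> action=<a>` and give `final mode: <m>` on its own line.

1. bump: (Standby) → mode=Retreat action=led_on
2. bump: (Retreat) → mode=Hold action=led_on
3. grasp_ok: (Hold) → mode=Hold action=rotate
4. target_seen: (Hold) → mode=Approach action=close_gripper

final mode: Approach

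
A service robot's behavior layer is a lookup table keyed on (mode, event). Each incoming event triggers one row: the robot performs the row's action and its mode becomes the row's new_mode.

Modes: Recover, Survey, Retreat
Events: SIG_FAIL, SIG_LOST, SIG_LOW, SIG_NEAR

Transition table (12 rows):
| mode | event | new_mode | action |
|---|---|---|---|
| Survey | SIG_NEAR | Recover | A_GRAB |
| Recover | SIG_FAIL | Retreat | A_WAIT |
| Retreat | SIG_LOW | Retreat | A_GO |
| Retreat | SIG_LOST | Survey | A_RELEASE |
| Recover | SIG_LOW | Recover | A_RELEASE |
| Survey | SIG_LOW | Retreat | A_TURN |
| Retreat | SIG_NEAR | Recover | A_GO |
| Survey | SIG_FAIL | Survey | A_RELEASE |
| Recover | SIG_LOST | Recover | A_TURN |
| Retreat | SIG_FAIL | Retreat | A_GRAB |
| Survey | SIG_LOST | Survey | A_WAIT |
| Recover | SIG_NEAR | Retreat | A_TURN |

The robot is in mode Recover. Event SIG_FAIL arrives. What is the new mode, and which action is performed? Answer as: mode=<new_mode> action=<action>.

mode=Retreat action=A_WAIT

current mode = Recover; filter table to that mode:
  (Recover, SIG_FAIL) → (Retreat, A_WAIT)  ← event matches
  (Recover, SIG_LOW) → (Recover, A_RELEASE)
  (Recover, SIG_LOST) → (Recover, A_TURN)
  (Recover, SIG_NEAR) → (Retreat, A_TURN)
event = SIG_FAIL selects (Retreat, A_WAIT)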